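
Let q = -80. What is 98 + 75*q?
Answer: -5902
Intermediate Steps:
98 + 75*q = 98 + 75*(-80) = 98 - 6000 = -5902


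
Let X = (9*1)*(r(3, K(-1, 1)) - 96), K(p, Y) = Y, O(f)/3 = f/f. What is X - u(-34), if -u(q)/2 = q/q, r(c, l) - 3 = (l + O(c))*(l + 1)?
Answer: -763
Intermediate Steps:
O(f) = 3 (O(f) = 3*(f/f) = 3*1 = 3)
r(c, l) = 3 + (1 + l)*(3 + l) (r(c, l) = 3 + (l + 3)*(l + 1) = 3 + (3 + l)*(1 + l) = 3 + (1 + l)*(3 + l))
u(q) = -2 (u(q) = -2*q/q = -2*1 = -2)
X = -765 (X = (9*1)*((6 + 1² + 4*1) - 96) = 9*((6 + 1 + 4) - 96) = 9*(11 - 96) = 9*(-85) = -765)
X - u(-34) = -765 - 1*(-2) = -765 + 2 = -763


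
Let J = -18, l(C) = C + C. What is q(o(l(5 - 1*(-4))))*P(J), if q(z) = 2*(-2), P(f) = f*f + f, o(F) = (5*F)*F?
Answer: -1224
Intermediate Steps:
l(C) = 2*C
o(F) = 5*F**2
P(f) = f + f**2 (P(f) = f**2 + f = f + f**2)
q(z) = -4
q(o(l(5 - 1*(-4))))*P(J) = -(-72)*(1 - 18) = -(-72)*(-17) = -4*306 = -1224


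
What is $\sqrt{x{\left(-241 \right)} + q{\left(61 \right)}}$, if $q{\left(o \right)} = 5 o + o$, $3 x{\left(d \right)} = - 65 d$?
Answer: $\frac{\sqrt{50289}}{3} \approx 74.751$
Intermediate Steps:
$x{\left(d \right)} = - \frac{65 d}{3}$ ($x{\left(d \right)} = \frac{\left(-65\right) d}{3} = - \frac{65 d}{3}$)
$q{\left(o \right)} = 6 o$
$\sqrt{x{\left(-241 \right)} + q{\left(61 \right)}} = \sqrt{\left(- \frac{65}{3}\right) \left(-241\right) + 6 \cdot 61} = \sqrt{\frac{15665}{3} + 366} = \sqrt{\frac{16763}{3}} = \frac{\sqrt{50289}}{3}$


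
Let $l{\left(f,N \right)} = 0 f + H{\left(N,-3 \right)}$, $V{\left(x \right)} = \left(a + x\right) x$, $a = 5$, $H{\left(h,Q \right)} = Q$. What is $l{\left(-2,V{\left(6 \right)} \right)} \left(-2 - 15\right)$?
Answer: $51$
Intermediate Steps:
$V{\left(x \right)} = x \left(5 + x\right)$ ($V{\left(x \right)} = \left(5 + x\right) x = x \left(5 + x\right)$)
$l{\left(f,N \right)} = -3$ ($l{\left(f,N \right)} = 0 f - 3 = 0 - 3 = -3$)
$l{\left(-2,V{\left(6 \right)} \right)} \left(-2 - 15\right) = - 3 \left(-2 - 15\right) = \left(-3\right) \left(-17\right) = 51$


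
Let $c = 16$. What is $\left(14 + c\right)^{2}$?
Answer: $900$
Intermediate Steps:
$\left(14 + c\right)^{2} = \left(14 + 16\right)^{2} = 30^{2} = 900$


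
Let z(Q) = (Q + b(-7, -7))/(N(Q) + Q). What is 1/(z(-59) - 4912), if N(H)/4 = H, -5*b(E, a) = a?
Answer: -1475/7244912 ≈ -0.00020359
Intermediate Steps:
b(E, a) = -a/5
N(H) = 4*H
z(Q) = (7/5 + Q)/(5*Q) (z(Q) = (Q - ⅕*(-7))/(4*Q + Q) = (Q + 7/5)/((5*Q)) = (7/5 + Q)*(1/(5*Q)) = (7/5 + Q)/(5*Q))
1/(z(-59) - 4912) = 1/((1/25)*(7 + 5*(-59))/(-59) - 4912) = 1/((1/25)*(-1/59)*(7 - 295) - 4912) = 1/((1/25)*(-1/59)*(-288) - 4912) = 1/(288/1475 - 4912) = 1/(-7244912/1475) = -1475/7244912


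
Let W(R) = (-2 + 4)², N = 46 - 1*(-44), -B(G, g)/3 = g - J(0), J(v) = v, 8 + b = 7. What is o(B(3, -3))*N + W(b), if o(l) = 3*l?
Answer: 2434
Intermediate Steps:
b = -1 (b = -8 + 7 = -1)
B(G, g) = -3*g (B(G, g) = -3*(g - 1*0) = -3*(g + 0) = -3*g)
N = 90 (N = 46 + 44 = 90)
W(R) = 4 (W(R) = 2² = 4)
o(B(3, -3))*N + W(b) = (3*(-3*(-3)))*90 + 4 = (3*9)*90 + 4 = 27*90 + 4 = 2430 + 4 = 2434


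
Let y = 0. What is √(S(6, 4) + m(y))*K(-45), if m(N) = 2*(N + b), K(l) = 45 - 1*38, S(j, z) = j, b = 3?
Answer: 14*√3 ≈ 24.249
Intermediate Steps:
K(l) = 7 (K(l) = 45 - 38 = 7)
m(N) = 6 + 2*N (m(N) = 2*(N + 3) = 2*(3 + N) = 6 + 2*N)
√(S(6, 4) + m(y))*K(-45) = √(6 + (6 + 2*0))*7 = √(6 + (6 + 0))*7 = √(6 + 6)*7 = √12*7 = (2*√3)*7 = 14*√3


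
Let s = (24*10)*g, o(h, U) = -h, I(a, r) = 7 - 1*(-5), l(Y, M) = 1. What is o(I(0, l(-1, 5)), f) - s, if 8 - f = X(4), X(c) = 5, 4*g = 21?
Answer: -1272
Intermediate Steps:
g = 21/4 (g = (¼)*21 = 21/4 ≈ 5.2500)
f = 3 (f = 8 - 1*5 = 8 - 5 = 3)
I(a, r) = 12 (I(a, r) = 7 + 5 = 12)
s = 1260 (s = (24*10)*(21/4) = 240*(21/4) = 1260)
o(I(0, l(-1, 5)), f) - s = -1*12 - 1*1260 = -12 - 1260 = -1272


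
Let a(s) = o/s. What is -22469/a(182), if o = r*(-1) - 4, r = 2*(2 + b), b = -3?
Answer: 2044679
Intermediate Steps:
r = -2 (r = 2*(2 - 3) = 2*(-1) = -2)
o = -2 (o = -2*(-1) - 4 = 2 - 4 = -2)
a(s) = -2/s
-22469/a(182) = -22469/((-2/182)) = -22469/((-2*1/182)) = -22469/(-1/91) = -22469*(-91) = 2044679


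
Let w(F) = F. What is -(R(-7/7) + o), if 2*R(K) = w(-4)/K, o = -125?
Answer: 123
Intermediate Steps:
R(K) = -2/K (R(K) = (-4/K)/2 = -2/K)
-(R(-7/7) + o) = -(-2*(-1/1) - 125) = -(-2/((-7*1/7)) - 125) = -(-2/(-1) - 125) = -(-2*(-1) - 125) = -(2 - 125) = -1*(-123) = 123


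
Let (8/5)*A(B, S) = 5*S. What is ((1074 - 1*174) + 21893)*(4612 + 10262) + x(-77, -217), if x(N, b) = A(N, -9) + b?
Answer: 2712182695/8 ≈ 3.3902e+8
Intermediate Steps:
A(B, S) = 25*S/8 (A(B, S) = 5*(5*S)/8 = 25*S/8)
x(N, b) = -225/8 + b (x(N, b) = (25/8)*(-9) + b = -225/8 + b)
((1074 - 1*174) + 21893)*(4612 + 10262) + x(-77, -217) = ((1074 - 1*174) + 21893)*(4612 + 10262) + (-225/8 - 217) = ((1074 - 174) + 21893)*14874 - 1961/8 = (900 + 21893)*14874 - 1961/8 = 22793*14874 - 1961/8 = 339023082 - 1961/8 = 2712182695/8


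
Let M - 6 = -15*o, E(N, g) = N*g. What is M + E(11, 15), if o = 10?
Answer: 21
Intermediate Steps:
M = -144 (M = 6 - 15*10 = 6 - 150 = -144)
M + E(11, 15) = -144 + 11*15 = -144 + 165 = 21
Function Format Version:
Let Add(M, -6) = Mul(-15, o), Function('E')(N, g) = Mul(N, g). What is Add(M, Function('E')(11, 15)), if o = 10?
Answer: 21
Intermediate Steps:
M = -144 (M = Add(6, Mul(-15, 10)) = Add(6, -150) = -144)
Add(M, Function('E')(11, 15)) = Add(-144, Mul(11, 15)) = Add(-144, 165) = 21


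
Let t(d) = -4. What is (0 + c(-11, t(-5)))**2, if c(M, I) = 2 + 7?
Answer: 81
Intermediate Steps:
c(M, I) = 9
(0 + c(-11, t(-5)))**2 = (0 + 9)**2 = 9**2 = 81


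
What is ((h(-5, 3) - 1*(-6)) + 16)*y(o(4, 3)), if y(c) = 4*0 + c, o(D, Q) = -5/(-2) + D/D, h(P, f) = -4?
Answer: 63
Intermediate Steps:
o(D, Q) = 7/2 (o(D, Q) = -5*(-½) + 1 = 5/2 + 1 = 7/2)
y(c) = c (y(c) = 0 + c = c)
((h(-5, 3) - 1*(-6)) + 16)*y(o(4, 3)) = ((-4 - 1*(-6)) + 16)*(7/2) = ((-4 + 6) + 16)*(7/2) = (2 + 16)*(7/2) = 18*(7/2) = 63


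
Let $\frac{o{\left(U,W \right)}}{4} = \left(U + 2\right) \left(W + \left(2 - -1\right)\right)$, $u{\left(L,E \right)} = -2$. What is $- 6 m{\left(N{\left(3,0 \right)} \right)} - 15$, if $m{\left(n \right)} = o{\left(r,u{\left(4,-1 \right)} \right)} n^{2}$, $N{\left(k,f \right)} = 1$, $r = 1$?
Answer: $-87$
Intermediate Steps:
$o{\left(U,W \right)} = 4 \left(2 + U\right) \left(3 + W\right)$ ($o{\left(U,W \right)} = 4 \left(U + 2\right) \left(W + \left(2 - -1\right)\right) = 4 \left(2 + U\right) \left(W + \left(2 + 1\right)\right) = 4 \left(2 + U\right) \left(W + 3\right) = 4 \left(2 + U\right) \left(3 + W\right)$)
$m{\left(n \right)} = 12 n^{2}$ ($m{\left(n \right)} = \left(24 + 8 \left(-2\right) + 12 \cdot 1 + 4 \cdot 1 \left(-2\right)\right) n^{2} = \left(24 - 16 + 12 - 8\right) n^{2} = 12 n^{2}$)
$- 6 m{\left(N{\left(3,0 \right)} \right)} - 15 = - 6 \cdot 12 \cdot 1^{2} - 15 = - 6 \cdot 12 \cdot 1 - 15 = \left(-6\right) 12 - 15 = -72 - 15 = -87$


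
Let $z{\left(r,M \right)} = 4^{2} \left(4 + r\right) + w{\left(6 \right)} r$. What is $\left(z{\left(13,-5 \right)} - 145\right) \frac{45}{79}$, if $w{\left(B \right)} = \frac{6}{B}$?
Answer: $\frac{6300}{79} \approx 79.747$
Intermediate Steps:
$z{\left(r,M \right)} = 64 + 17 r$ ($z{\left(r,M \right)} = 4^{2} \left(4 + r\right) + \frac{6}{6} r = 16 \left(4 + r\right) + 6 \cdot \frac{1}{6} r = \left(64 + 16 r\right) + 1 r = \left(64 + 16 r\right) + r = 64 + 17 r$)
$\left(z{\left(13,-5 \right)} - 145\right) \frac{45}{79} = \left(\left(64 + 17 \cdot 13\right) - 145\right) \frac{45}{79} = \left(\left(64 + 221\right) - 145\right) 45 \cdot \frac{1}{79} = \left(285 - 145\right) \frac{45}{79} = 140 \cdot \frac{45}{79} = \frac{6300}{79}$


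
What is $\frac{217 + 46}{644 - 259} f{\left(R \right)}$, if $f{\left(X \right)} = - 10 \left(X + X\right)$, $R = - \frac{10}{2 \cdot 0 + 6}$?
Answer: $\frac{5260}{231} \approx 22.771$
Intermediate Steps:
$R = - \frac{5}{3}$ ($R = - \frac{10}{0 + 6} = - \frac{10}{6} = \left(-10\right) \frac{1}{6} = - \frac{5}{3} \approx -1.6667$)
$f{\left(X \right)} = - 20 X$ ($f{\left(X \right)} = - 10 \cdot 2 X = - 20 X$)
$\frac{217 + 46}{644 - 259} f{\left(R \right)} = \frac{217 + 46}{644 - 259} \left(\left(-20\right) \left(- \frac{5}{3}\right)\right) = \frac{263}{385} \cdot \frac{100}{3} = \frac{5260}{231}$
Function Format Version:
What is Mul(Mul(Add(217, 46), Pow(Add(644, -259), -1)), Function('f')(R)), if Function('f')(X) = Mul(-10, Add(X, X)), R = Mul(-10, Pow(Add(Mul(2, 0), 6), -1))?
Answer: Rational(5260, 231) ≈ 22.771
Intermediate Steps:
R = Rational(-5, 3) (R = Mul(-10, Pow(Add(0, 6), -1)) = Mul(-10, Pow(6, -1)) = Mul(-10, Rational(1, 6)) = Rational(-5, 3) ≈ -1.6667)
Function('f')(X) = Mul(-20, X) (Function('f')(X) = Mul(-10, Mul(2, X)) = Mul(-20, X))
Mul(Mul(Add(217, 46), Pow(Add(644, -259), -1)), Function('f')(R)) = Mul(Mul(Add(217, 46), Pow(Add(644, -259), -1)), Mul(-20, Rational(-5, 3))) = Mul(Mul(263, Pow(385, -1)), Rational(100, 3)) = Mul(Mul(263, Rational(1, 385)), Rational(100, 3)) = Mul(Rational(263, 385), Rational(100, 3)) = Rational(5260, 231)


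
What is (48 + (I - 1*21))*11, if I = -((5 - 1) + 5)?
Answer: 198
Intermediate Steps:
I = -9 (I = -(4 + 5) = -1*9 = -9)
(48 + (I - 1*21))*11 = (48 + (-9 - 1*21))*11 = (48 + (-9 - 21))*11 = (48 - 30)*11 = 18*11 = 198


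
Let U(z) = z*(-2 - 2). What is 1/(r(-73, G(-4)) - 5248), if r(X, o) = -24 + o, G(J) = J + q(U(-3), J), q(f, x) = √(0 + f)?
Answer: -1319/6959041 - √3/13918082 ≈ -0.00018966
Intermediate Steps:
U(z) = -4*z (U(z) = z*(-4) = -4*z)
q(f, x) = √f
G(J) = J + 2*√3 (G(J) = J + √(-4*(-3)) = J + √12 = J + 2*√3)
1/(r(-73, G(-4)) - 5248) = 1/((-24 + (-4 + 2*√3)) - 5248) = 1/((-28 + 2*√3) - 5248) = 1/(-5276 + 2*√3)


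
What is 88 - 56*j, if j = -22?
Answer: 1320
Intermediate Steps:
88 - 56*j = 88 - 56*(-22) = 88 + 1232 = 1320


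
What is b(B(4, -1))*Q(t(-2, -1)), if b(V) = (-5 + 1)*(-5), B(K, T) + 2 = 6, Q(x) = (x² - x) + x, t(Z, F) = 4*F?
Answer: 320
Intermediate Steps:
Q(x) = x²
B(K, T) = 4 (B(K, T) = -2 + 6 = 4)
b(V) = 20 (b(V) = -4*(-5) = 20)
b(B(4, -1))*Q(t(-2, -1)) = 20*(4*(-1))² = 20*(-4)² = 20*16 = 320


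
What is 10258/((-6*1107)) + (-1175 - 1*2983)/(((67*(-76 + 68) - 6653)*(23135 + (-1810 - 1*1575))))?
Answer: -52015408288/33680336625 ≈ -1.5444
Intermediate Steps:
10258/((-6*1107)) + (-1175 - 1*2983)/(((67*(-76 + 68) - 6653)*(23135 + (-1810 - 1*1575)))) = 10258/(-6642) + (-1175 - 2983)/(((67*(-8) - 6653)*(23135 + (-1810 - 1575)))) = 10258*(-1/6642) - 4158*1/((-536 - 6653)*(23135 - 3385)) = -5129/3321 - 4158/((-7189*19750)) = -5129/3321 - 4158/(-141982750) = -5129/3321 - 4158*(-1/141982750) = -5129/3321 + 297/10141625 = -52015408288/33680336625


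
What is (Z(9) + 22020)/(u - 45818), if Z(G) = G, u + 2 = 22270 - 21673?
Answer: -22029/45223 ≈ -0.48712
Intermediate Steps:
u = 595 (u = -2 + (22270 - 21673) = -2 + 597 = 595)
(Z(9) + 22020)/(u - 45818) = (9 + 22020)/(595 - 45818) = 22029/(-45223) = 22029*(-1/45223) = -22029/45223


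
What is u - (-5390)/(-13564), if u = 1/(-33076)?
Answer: -44573301/112160716 ≈ -0.39741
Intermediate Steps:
u = -1/33076 ≈ -3.0233e-5
u - (-5390)/(-13564) = -1/33076 - (-5390)/(-13564) = -1/33076 - (-5390)*(-1)/13564 = -1/33076 - 1*2695/6782 = -1/33076 - 2695/6782 = -44573301/112160716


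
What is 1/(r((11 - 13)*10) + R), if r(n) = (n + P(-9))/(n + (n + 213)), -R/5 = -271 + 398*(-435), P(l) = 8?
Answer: 173/149991853 ≈ 1.1534e-6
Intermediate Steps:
R = 867005 (R = -5*(-271 + 398*(-435)) = -5*(-271 - 173130) = -5*(-173401) = 867005)
r(n) = (8 + n)/(213 + 2*n) (r(n) = (n + 8)/(n + (n + 213)) = (8 + n)/(n + (213 + n)) = (8 + n)/(213 + 2*n))
1/(r((11 - 13)*10) + R) = 1/((8 + (11 - 13)*10)/(213 + 2*((11 - 13)*10)) + 867005) = 1/((8 - 2*10)/(213 + 2*(-2*10)) + 867005) = 1/((8 - 20)/(213 + 2*(-20)) + 867005) = 1/(-12/(213 - 40) + 867005) = 1/(-12/173 + 867005) = 1/(149991853/173) = 173/149991853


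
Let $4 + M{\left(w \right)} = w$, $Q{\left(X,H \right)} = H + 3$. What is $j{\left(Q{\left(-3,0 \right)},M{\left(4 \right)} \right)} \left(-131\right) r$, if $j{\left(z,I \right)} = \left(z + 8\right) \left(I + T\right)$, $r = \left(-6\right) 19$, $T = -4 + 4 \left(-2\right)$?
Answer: $-1971288$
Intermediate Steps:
$Q{\left(X,H \right)} = 3 + H$
$M{\left(w \right)} = -4 + w$
$T = -12$ ($T = -4 - 8 = -12$)
$r = -114$
$j{\left(z,I \right)} = \left(-12 + I\right) \left(8 + z\right)$ ($j{\left(z,I \right)} = \left(z + 8\right) \left(I - 12\right) = \left(8 + z\right) \left(-12 + I\right) = \left(-12 + I\right) \left(8 + z\right)$)
$j{\left(Q{\left(-3,0 \right)},M{\left(4 \right)} \right)} \left(-131\right) r = \left(-96 - 12 \left(3 + 0\right) + 8 \left(-4 + 4\right) + \left(-4 + 4\right) \left(3 + 0\right)\right) \left(-131\right) \left(-114\right) = \left(-96 - 36 + 8 \cdot 0 + 0 \cdot 3\right) \left(-131\right) \left(-114\right) = \left(-96 - 36 + 0 + 0\right) \left(-131\right) \left(-114\right) = \left(-132\right) \left(-131\right) \left(-114\right) = 17292 \left(-114\right) = -1971288$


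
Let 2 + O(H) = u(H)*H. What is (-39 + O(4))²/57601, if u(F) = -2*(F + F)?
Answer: 11025/57601 ≈ 0.19140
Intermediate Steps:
u(F) = -4*F
O(H) = -2 - 4*H² (O(H) = -2 + (-4*H)*H = -2 - 4*H²)
(-39 + O(4))²/57601 = (-39 + (-2 - 4*4²))²/57601 = (-39 + (-2 - 4*16))²*(1/57601) = (-39 + (-2 - 64))²*(1/57601) = (-39 - 66)²*(1/57601) = (-105)²*(1/57601) = 11025*(1/57601) = 11025/57601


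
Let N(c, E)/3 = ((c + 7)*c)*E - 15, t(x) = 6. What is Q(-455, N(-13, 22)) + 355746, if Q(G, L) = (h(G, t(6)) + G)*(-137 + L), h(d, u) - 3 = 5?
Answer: -1864056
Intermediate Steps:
h(d, u) = 8 (h(d, u) = 3 + 5 = 8)
N(c, E) = -45 + 3*E*c*(7 + c) (N(c, E) = 3*(((c + 7)*c)*E - 15) = 3*(((7 + c)*c)*E - 15) = 3*((c*(7 + c))*E - 15) = 3*(E*c*(7 + c) - 15) = 3*(-15 + E*c*(7 + c)) = -45 + 3*E*c*(7 + c))
Q(G, L) = (-137 + L)*(8 + G) (Q(G, L) = (8 + G)*(-137 + L) = (-137 + L)*(8 + G))
Q(-455, N(-13, 22)) + 355746 = (-1096 - 137*(-455) + 8*(-45 + 3*22*(-13)² + 21*22*(-13)) - 455*(-45 + 3*22*(-13)² + 21*22*(-13))) + 355746 = (-1096 + 62335 + 8*(-45 + 3*22*169 - 6006) - 455*(-45 + 3*22*169 - 6006)) + 355746 = (-1096 + 62335 + 8*(-45 + 11154 - 6006) - 455*(-45 + 11154 - 6006)) + 355746 = (-1096 + 62335 + 8*5103 - 455*5103) + 355746 = (-1096 + 62335 + 40824 - 2321865) + 355746 = -2219802 + 355746 = -1864056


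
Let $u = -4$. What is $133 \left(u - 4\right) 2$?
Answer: $-2128$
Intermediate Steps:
$133 \left(u - 4\right) 2 = 133 \left(-4 - 4\right) 2 = 133 \left(\left(-8\right) 2\right) = 133 \left(-16\right) = -2128$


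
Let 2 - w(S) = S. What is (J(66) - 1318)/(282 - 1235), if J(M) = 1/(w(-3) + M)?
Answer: 93577/67663 ≈ 1.3830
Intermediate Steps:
w(S) = 2 - S
J(M) = 1/(5 + M) (J(M) = 1/((2 - 1*(-3)) + M) = 1/((2 + 3) + M) = 1/(5 + M))
(J(66) - 1318)/(282 - 1235) = (1/(5 + 66) - 1318)/(282 - 1235) = (1/71 - 1318)/(-953) = (1/71 - 1318)*(-1/953) = -93577/71*(-1/953) = 93577/67663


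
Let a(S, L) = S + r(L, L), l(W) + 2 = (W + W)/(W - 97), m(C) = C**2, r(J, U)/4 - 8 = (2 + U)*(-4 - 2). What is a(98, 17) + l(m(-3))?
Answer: -14441/44 ≈ -328.20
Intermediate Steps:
r(J, U) = -16 - 24*U (r(J, U) = 32 + 4*((2 + U)*(-4 - 2)) = 32 + 4*((2 + U)*(-6)) = 32 + 4*(-12 - 6*U) = 32 + (-48 - 24*U) = -16 - 24*U)
l(W) = -2 + 2*W/(-97 + W) (l(W) = -2 + (W + W)/(W - 97) = -2 + (2*W)/(-97 + W) = -2 + 2*W/(-97 + W))
a(S, L) = -16 + S - 24*L (a(S, L) = S + (-16 - 24*L) = -16 + S - 24*L)
a(98, 17) + l(m(-3)) = (-16 + 98 - 24*17) + 194/(-97 + (-3)**2) = (-16 + 98 - 408) + 194/(-97 + 9) = -326 + 194/(-88) = -326 + 194*(-1/88) = -326 - 97/44 = -14441/44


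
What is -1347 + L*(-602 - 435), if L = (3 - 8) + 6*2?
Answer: -8606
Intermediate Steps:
L = 7 (L = -5 + 12 = 7)
-1347 + L*(-602 - 435) = -1347 + 7*(-602 - 435) = -1347 + 7*(-1037) = -1347 - 7259 = -8606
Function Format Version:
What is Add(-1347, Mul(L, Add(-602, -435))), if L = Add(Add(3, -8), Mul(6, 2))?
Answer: -8606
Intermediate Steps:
L = 7 (L = Add(-5, 12) = 7)
Add(-1347, Mul(L, Add(-602, -435))) = Add(-1347, Mul(7, Add(-602, -435))) = Add(-1347, Mul(7, -1037)) = Add(-1347, -7259) = -8606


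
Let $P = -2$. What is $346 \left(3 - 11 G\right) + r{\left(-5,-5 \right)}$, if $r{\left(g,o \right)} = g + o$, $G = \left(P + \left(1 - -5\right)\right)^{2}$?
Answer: $-59868$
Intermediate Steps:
$G = 16$ ($G = \left(-2 + \left(1 - -5\right)\right)^{2} = \left(-2 + \left(1 + 5\right)\right)^{2} = \left(-2 + 6\right)^{2} = 4^{2} = 16$)
$346 \left(3 - 11 G\right) + r{\left(-5,-5 \right)} = 346 \left(3 - 176\right) - 10 = 346 \left(-173\right) - 10 = -59858 - 10 = -59868$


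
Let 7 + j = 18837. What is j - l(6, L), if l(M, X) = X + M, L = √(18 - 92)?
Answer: 18824 - I*√74 ≈ 18824.0 - 8.6023*I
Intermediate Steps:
L = I*√74 (L = √(-74) = I*√74 ≈ 8.6023*I)
j = 18830 (j = -7 + 18837 = 18830)
l(M, X) = M + X
j - l(6, L) = 18830 - (6 + I*√74) = 18830 + (-6 - I*√74) = 18824 - I*√74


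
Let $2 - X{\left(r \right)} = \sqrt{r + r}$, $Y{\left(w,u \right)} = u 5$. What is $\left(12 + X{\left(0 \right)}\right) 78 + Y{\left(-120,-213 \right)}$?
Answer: $27$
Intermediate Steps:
$Y{\left(w,u \right)} = 5 u$
$X{\left(r \right)} = 2 - \sqrt{2} \sqrt{r}$ ($X{\left(r \right)} = 2 - \sqrt{r + r} = 2 - \sqrt{2 r} = 2 - \sqrt{2} \sqrt{r}$)
$\left(12 + X{\left(0 \right)}\right) 78 + Y{\left(-120,-213 \right)} = \left(12 + \left(2 - \sqrt{2} \sqrt{0}\right)\right) 78 + 5 \left(-213\right) = \left(12 + \left(2 - \sqrt{2} \cdot 0\right)\right) 78 - 1065 = \left(12 + \left(2 + 0\right)\right) 78 - 1065 = \left(12 + 2\right) 78 - 1065 = 14 \cdot 78 - 1065 = 1092 - 1065 = 27$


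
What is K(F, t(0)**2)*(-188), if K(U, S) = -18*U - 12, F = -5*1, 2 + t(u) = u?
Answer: -14664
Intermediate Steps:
t(u) = -2 + u
F = -5
K(U, S) = -12 - 18*U
K(F, t(0)**2)*(-188) = (-12 - 18*(-5))*(-188) = (-12 + 90)*(-188) = 78*(-188) = -14664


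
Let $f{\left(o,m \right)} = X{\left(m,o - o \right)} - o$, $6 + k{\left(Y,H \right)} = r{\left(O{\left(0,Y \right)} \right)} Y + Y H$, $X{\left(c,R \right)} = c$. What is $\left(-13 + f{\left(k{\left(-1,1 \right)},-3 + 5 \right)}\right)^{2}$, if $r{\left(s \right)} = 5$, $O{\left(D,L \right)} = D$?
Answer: $1$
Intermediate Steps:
$k{\left(Y,H \right)} = -6 + 5 Y + H Y$ ($k{\left(Y,H \right)} = -6 + \left(5 Y + Y H\right) = -6 + \left(5 Y + H Y\right) = -6 + 5 Y + H Y$)
$f{\left(o,m \right)} = m - o$
$\left(-13 + f{\left(k{\left(-1,1 \right)},-3 + 5 \right)}\right)^{2} = \left(-13 + \left(\left(-3 + 5\right) - \left(-6 + 5 \left(-1\right) + 1 \left(-1\right)\right)\right)\right)^{2} = \left(-13 + \left(2 - \left(-6 - 5 - 1\right)\right)\right)^{2} = \left(-13 + \left(2 - -12\right)\right)^{2} = \left(-13 + \left(2 + 12\right)\right)^{2} = \left(-13 + 14\right)^{2} = 1^{2} = 1$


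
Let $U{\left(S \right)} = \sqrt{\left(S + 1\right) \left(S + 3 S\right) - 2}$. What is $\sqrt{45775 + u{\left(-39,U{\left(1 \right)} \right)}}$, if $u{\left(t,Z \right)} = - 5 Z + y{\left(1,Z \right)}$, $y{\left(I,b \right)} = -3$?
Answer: $\sqrt{45772 - 5 \sqrt{6}} \approx 213.92$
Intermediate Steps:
$U{\left(S \right)} = \sqrt{-2 + 4 S \left(1 + S\right)}$ ($U{\left(S \right)} = \sqrt{\left(1 + S\right) 4 S - 2} = \sqrt{4 S \left(1 + S\right) - 2} = \sqrt{-2 + 4 S \left(1 + S\right)}$)
$u{\left(t,Z \right)} = -3 - 5 Z$ ($u{\left(t,Z \right)} = - 5 Z - 3 = -3 - 5 Z$)
$\sqrt{45775 + u{\left(-39,U{\left(1 \right)} \right)}} = \sqrt{45775 - \left(3 + 5 \sqrt{-2 + 4 \cdot 1 + 4 \cdot 1^{2}}\right)} = \sqrt{45775 - \left(3 + 5 \sqrt{-2 + 4 + 4 \cdot 1}\right)} = \sqrt{45775 - \left(3 + 5 \sqrt{-2 + 4 + 4}\right)} = \sqrt{45775 - \left(3 + 5 \sqrt{6}\right)} = \sqrt{45772 - 5 \sqrt{6}}$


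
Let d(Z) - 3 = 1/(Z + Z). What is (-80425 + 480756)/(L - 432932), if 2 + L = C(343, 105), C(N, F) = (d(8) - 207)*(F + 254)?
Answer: -6405296/8098361 ≈ -0.79094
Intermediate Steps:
d(Z) = 3 + 1/(2*Z) (d(Z) = 3 + 1/(Z + Z) = 3 + 1/(2*Z))
C(N, F) = -414401/8 - 3263*F/16 (C(N, F) = ((3 + (1/2)/8) - 207)*(F + 254) = ((3 + (1/2)*(1/8)) - 207)*(254 + F) = ((3 + 1/16) - 207)*(254 + F) = (49/16 - 207)*(254 + F) = -3263*(254 + F)/16 = -414401/8 - 3263*F/16)
L = -1171449/16 (L = -2 + (-414401/8 - 3263/16*105) = -2 + (-414401/8 - 342615/16) = -2 - 1171417/16 = -1171449/16 ≈ -73216.)
(-80425 + 480756)/(L - 432932) = (-80425 + 480756)/(-1171449/16 - 432932) = 400331/(-8098361/16) = 400331*(-16/8098361) = -6405296/8098361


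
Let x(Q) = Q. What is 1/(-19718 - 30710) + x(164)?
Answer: 8270191/50428 ≈ 164.00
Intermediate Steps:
1/(-19718 - 30710) + x(164) = 1/(-19718 - 30710) + 164 = 1/(-50428) + 164 = -1/50428 + 164 = 8270191/50428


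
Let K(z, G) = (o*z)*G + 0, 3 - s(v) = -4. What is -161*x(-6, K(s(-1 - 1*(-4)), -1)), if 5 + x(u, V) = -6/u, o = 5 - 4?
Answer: 644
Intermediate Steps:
o = 1
s(v) = 7 (s(v) = 3 - 1*(-4) = 3 + 4 = 7)
K(z, G) = G*z (K(z, G) = (1*z)*G + 0 = z*G + 0 = G*z + 0 = G*z)
x(u, V) = -5 - 6/u
-161*x(-6, K(s(-1 - 1*(-4)), -1)) = -161*(-5 - 6/(-6)) = -161*(-5 - 6*(-1/6)) = -161*(-5 + 1) = -161*(-4) = 644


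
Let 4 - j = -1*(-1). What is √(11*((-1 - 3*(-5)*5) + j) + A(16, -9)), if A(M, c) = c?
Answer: √838 ≈ 28.948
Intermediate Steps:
j = 3 (j = 4 - (-1)*(-1) = 4 - 1*1 = 4 - 1 = 3)
√(11*((-1 - 3*(-5)*5) + j) + A(16, -9)) = √(11*((-1 - 3*(-5)*5) + 3) - 9) = √(11*((-1 + 15*5) + 3) - 9) = √(11*((-1 + 75) + 3) - 9) = √(11*(74 + 3) - 9) = √(11*77 - 9) = √(847 - 9) = √838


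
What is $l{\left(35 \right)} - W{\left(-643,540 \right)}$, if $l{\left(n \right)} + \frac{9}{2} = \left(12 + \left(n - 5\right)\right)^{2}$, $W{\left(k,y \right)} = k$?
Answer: $\frac{4805}{2} \approx 2402.5$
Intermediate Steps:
$l{\left(n \right)} = - \frac{9}{2} + \left(7 + n\right)^{2}$ ($l{\left(n \right)} = - \frac{9}{2} + \left(12 + \left(n - 5\right)\right)^{2} = - \frac{9}{2} + \left(12 + \left(-5 + n\right)\right)^{2} = - \frac{9}{2} + \left(7 + n\right)^{2}$)
$l{\left(35 \right)} - W{\left(-643,540 \right)} = \left(- \frac{9}{2} + \left(7 + 35\right)^{2}\right) - -643 = \left(- \frac{9}{2} + 42^{2}\right) + 643 = \left(- \frac{9}{2} + 1764\right) + 643 = \frac{3519}{2} + 643 = \frac{4805}{2}$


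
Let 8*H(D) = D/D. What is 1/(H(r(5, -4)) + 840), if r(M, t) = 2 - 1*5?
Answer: 8/6721 ≈ 0.0011903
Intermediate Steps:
r(M, t) = -3 (r(M, t) = 2 - 5 = -3)
H(D) = 1/8 (H(D) = (D/D)/8 = (1/8)*1 = 1/8)
1/(H(r(5, -4)) + 840) = 1/(1/8 + 840) = 1/(6721/8) = 8/6721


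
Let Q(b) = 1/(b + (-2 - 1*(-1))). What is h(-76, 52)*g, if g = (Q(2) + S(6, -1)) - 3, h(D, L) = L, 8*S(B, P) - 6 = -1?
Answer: -143/2 ≈ -71.500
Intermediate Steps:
S(B, P) = 5/8 (S(B, P) = ¾ + (⅛)*(-1) = ¾ - ⅛ = 5/8)
Q(b) = 1/(-1 + b) (Q(b) = 1/(b + (-2 + 1)) = 1/(b - 1) = 1/(-1 + b))
g = -11/8 (g = (1/(-1 + 2) + 5/8) - 3 = (1/1 + 5/8) - 3 = (1 + 5/8) - 3 = 13/8 - 3 = -11/8 ≈ -1.3750)
h(-76, 52)*g = 52*(-11/8) = -143/2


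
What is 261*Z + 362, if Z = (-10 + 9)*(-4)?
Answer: 1406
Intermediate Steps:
Z = 4 (Z = -1*(-4) = 4)
261*Z + 362 = 261*4 + 362 = 1044 + 362 = 1406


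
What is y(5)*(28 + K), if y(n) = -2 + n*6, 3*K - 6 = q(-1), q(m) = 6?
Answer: 896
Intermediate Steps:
K = 4 (K = 2 + (1/3)*6 = 2 + 2 = 4)
y(n) = -2 + 6*n
y(5)*(28 + K) = (-2 + 6*5)*(28 + 4) = (-2 + 30)*32 = 28*32 = 896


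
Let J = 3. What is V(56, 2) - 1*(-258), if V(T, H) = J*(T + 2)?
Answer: 432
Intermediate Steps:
V(T, H) = 6 + 3*T (V(T, H) = 3*(T + 2) = 3*(2 + T) = 6 + 3*T)
V(56, 2) - 1*(-258) = (6 + 3*56) - 1*(-258) = (6 + 168) + 258 = 174 + 258 = 432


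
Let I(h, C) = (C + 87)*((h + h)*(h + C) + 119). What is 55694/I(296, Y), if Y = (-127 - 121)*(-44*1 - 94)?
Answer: 55694/701178189249 ≈ 7.9429e-8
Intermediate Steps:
Y = 34224 (Y = -248*(-44 - 94) = -248*(-138) = 34224)
I(h, C) = (87 + C)*(119 + 2*h*(C + h)) (I(h, C) = (87 + C)*((2*h)*(C + h) + 119) = (87 + C)*(2*h*(C + h) + 119) = (87 + C)*(119 + 2*h*(C + h)))
55694/I(296, Y) = 55694/(10353 + 119*34224 + 174*296² + 2*34224*296² + 2*296*34224² + 174*34224*296) = 55694/(10353 + 4072656 + 174*87616 + 2*34224*87616 + 2*296*1171282176 + 1762672896) = 55694/(10353 + 4072656 + 15245184 + 5997139968 + 693399048192 + 1762672896) = 55694/701178189249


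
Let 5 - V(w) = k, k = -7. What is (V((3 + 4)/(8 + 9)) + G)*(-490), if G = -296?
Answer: 139160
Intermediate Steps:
V(w) = 12 (V(w) = 5 - 1*(-7) = 5 + 7 = 12)
(V((3 + 4)/(8 + 9)) + G)*(-490) = (12 - 296)*(-490) = -284*(-490) = 139160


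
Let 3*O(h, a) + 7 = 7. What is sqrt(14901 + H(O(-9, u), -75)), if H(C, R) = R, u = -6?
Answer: sqrt(14826) ≈ 121.76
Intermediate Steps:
O(h, a) = 0 (O(h, a) = -7/3 + (1/3)*7 = -7/3 + 7/3 = 0)
sqrt(14901 + H(O(-9, u), -75)) = sqrt(14901 - 75) = sqrt(14826)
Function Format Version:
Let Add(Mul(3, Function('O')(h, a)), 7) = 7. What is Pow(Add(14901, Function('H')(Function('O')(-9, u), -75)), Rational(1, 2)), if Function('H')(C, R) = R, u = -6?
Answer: Pow(14826, Rational(1, 2)) ≈ 121.76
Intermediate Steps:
Function('O')(h, a) = 0 (Function('O')(h, a) = Add(Rational(-7, 3), Mul(Rational(1, 3), 7)) = Add(Rational(-7, 3), Rational(7, 3)) = 0)
Pow(Add(14901, Function('H')(Function('O')(-9, u), -75)), Rational(1, 2)) = Pow(Add(14901, -75), Rational(1, 2)) = Pow(14826, Rational(1, 2))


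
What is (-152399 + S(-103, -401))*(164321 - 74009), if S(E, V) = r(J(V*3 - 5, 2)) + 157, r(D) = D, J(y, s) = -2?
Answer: -13749460128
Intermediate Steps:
S(E, V) = 155 (S(E, V) = -2 + 157 = 155)
(-152399 + S(-103, -401))*(164321 - 74009) = (-152399 + 155)*(164321 - 74009) = -152244*90312 = -13749460128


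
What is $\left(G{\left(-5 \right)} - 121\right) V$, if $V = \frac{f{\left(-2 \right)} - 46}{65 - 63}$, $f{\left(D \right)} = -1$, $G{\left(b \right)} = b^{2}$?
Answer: $2256$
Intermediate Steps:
$V = - \frac{47}{2}$ ($V = \frac{-1 - 46}{65 - 63} = - \frac{47}{2} \approx -23.5$)
$\left(G{\left(-5 \right)} - 121\right) V = \left(\left(-5\right)^{2} - 121\right) \left(- \frac{47}{2}\right) = \left(25 - 121\right) \left(- \frac{47}{2}\right) = \left(-96\right) \left(- \frac{47}{2}\right) = 2256$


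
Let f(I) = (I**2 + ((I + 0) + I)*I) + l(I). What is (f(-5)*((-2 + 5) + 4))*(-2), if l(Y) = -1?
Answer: -1036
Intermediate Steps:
f(I) = -1 + 3*I**2 (f(I) = (I**2 + ((I + 0) + I)*I) - 1 = (I**2 + (I + I)*I) - 1 = (I**2 + (2*I)*I) - 1 = (I**2 + 2*I**2) - 1 = 3*I**2 - 1 = -1 + 3*I**2)
(f(-5)*((-2 + 5) + 4))*(-2) = ((-1 + 3*(-5)**2)*((-2 + 5) + 4))*(-2) = ((-1 + 3*25)*(3 + 4))*(-2) = ((-1 + 75)*7)*(-2) = (74*7)*(-2) = 518*(-2) = -1036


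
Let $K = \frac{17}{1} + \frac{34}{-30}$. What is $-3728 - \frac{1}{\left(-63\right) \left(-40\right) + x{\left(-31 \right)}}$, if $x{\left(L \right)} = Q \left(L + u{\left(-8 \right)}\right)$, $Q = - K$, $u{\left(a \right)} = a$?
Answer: $- \frac{58507237}{15694} \approx -3728.0$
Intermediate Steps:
$K = \frac{238}{15}$ ($K = 17 \cdot 1 + 34 \left(- \frac{1}{30}\right) = 17 - \frac{17}{15} = \frac{238}{15} \approx 15.867$)
$Q = - \frac{238}{15}$ ($Q = \left(-1\right) \frac{238}{15} = - \frac{238}{15} \approx -15.867$)
$x{\left(L \right)} = \frac{1904}{15} - \frac{238 L}{15}$ ($x{\left(L \right)} = - \frac{238 \left(L - 8\right)}{15} = - \frac{238 \left(-8 + L\right)}{15} = \frac{1904}{15} - \frac{238 L}{15}$)
$-3728 - \frac{1}{\left(-63\right) \left(-40\right) + x{\left(-31 \right)}} = -3728 - \frac{1}{\left(-63\right) \left(-40\right) + \left(\frac{1904}{15} - - \frac{7378}{15}\right)} = -3728 - \frac{1}{2520 + \left(\frac{1904}{15} + \frac{7378}{15}\right)} = -3728 - \frac{1}{2520 + \frac{3094}{5}} = -3728 - \frac{1}{\frac{15694}{5}} = -3728 - \frac{5}{15694} = - \frac{58507237}{15694}$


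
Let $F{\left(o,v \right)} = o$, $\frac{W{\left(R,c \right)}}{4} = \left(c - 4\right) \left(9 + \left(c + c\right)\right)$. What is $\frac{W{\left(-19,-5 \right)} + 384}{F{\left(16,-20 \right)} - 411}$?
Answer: $- \frac{84}{79} \approx -1.0633$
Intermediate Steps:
$W{\left(R,c \right)} = 4 \left(-4 + c\right) \left(9 + 2 c\right)$ ($W{\left(R,c \right)} = 4 \left(c - 4\right) \left(9 + \left(c + c\right)\right) = 4 \left(-4 + c\right) \left(9 + 2 c\right)$)
$\frac{W{\left(-19,-5 \right)} + 384}{F{\left(16,-20 \right)} - 411} = \frac{\left(-144 + 4 \left(-5\right) + 8 \left(-5\right)^{2}\right) + 384}{16 - 411} = \frac{\left(-144 - 20 + 8 \cdot 25\right) + 384}{-395} = \left(\left(-144 - 20 + 200\right) + 384\right) \left(- \frac{1}{395}\right) = \left(36 + 384\right) \left(- \frac{1}{395}\right) = 420 \left(- \frac{1}{395}\right) = - \frac{84}{79}$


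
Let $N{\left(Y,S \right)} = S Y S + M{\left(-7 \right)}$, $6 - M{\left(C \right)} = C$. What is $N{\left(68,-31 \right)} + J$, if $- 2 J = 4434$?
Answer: $63144$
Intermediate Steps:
$J = -2217$ ($J = \left(- \frac{1}{2}\right) 4434 = -2217$)
$M{\left(C \right)} = 6 - C$
$N{\left(Y,S \right)} = 13 + Y S^{2}$ ($N{\left(Y,S \right)} = S Y S + \left(6 - -7\right) = Y S^{2} + \left(6 + 7\right) = Y S^{2} + 13 = 13 + Y S^{2}$)
$N{\left(68,-31 \right)} + J = \left(13 + 68 \left(-31\right)^{2}\right) - 2217 = \left(13 + 68 \cdot 961\right) - 2217 = \left(13 + 65348\right) - 2217 = 65361 - 2217 = 63144$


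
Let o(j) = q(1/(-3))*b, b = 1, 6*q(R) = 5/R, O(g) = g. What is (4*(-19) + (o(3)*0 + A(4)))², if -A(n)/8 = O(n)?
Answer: 11664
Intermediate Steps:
A(n) = -8*n
q(R) = 5/(6*R) (q(R) = (5/R)/6 = 5/(6*R))
o(j) = -5/2 (o(j) = (5/(6*(1/(-3))))*1 = (5/(6*(-⅓)))*1 = ((⅚)*(-3))*1 = -5/2*1 = -5/2)
(4*(-19) + (o(3)*0 + A(4)))² = (4*(-19) + (-5/2*0 - 8*4))² = (-76 + (0 - 32))² = (-76 - 32)² = (-108)² = 11664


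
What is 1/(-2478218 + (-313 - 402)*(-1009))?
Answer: -1/1756783 ≈ -5.6922e-7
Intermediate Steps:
1/(-2478218 + (-313 - 402)*(-1009)) = 1/(-2478218 - 715*(-1009)) = 1/(-2478218 + 721435) = 1/(-1756783) = -1/1756783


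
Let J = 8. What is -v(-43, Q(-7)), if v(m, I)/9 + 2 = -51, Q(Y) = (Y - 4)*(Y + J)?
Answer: 477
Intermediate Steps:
Q(Y) = (-4 + Y)*(8 + Y) (Q(Y) = (Y - 4)*(Y + 8) = (-4 + Y)*(8 + Y))
v(m, I) = -477 (v(m, I) = -18 + 9*(-51) = -18 - 459 = -477)
-v(-43, Q(-7)) = -1*(-477) = 477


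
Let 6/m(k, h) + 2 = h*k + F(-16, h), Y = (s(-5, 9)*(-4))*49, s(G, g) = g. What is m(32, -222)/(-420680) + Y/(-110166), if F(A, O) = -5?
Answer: 62820572949/3923293862020 ≈ 0.016012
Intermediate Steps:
Y = -1764 (Y = (9*(-4))*49 = -36*49 = -1764)
m(k, h) = 6/(-7 + h*k) (m(k, h) = 6/(-2 + (h*k - 5)) = 6/(-2 + (-5 + h*k)) = 6/(-7 + h*k))
m(32, -222)/(-420680) + Y/(-110166) = (6/(-7 - 222*32))/(-420680) - 1764/(-110166) = (6/(-7 - 7104))*(-1/420680) - 1764*(-1/110166) = (6/(-7111))*(-1/420680) + 42/2623 = (6*(-1/7111))*(-1/420680) + 42/2623 = -6/7111*(-1/420680) + 42/2623 = 3/1495727740 + 42/2623 = 62820572949/3923293862020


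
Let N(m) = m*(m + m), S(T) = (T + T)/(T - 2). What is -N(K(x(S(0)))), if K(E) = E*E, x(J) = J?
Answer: 0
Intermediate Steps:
S(T) = 2*T/(-2 + T) (S(T) = (2*T)/(-2 + T) = 2*T/(-2 + T))
K(E) = E²
N(m) = 2*m² (N(m) = m*(2*m) = 2*m²)
-N(K(x(S(0)))) = -2*((2*0/(-2 + 0))²)² = -2*((2*0/(-2))²)² = -2*((2*0*(-½))²)² = -2*(0²)² = -2*0² = -2*0 = -1*0 = 0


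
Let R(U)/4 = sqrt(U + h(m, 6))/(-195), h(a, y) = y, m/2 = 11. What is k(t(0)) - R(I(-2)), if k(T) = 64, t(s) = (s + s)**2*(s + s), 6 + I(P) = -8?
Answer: 64 + 8*I*sqrt(2)/195 ≈ 64.0 + 0.058019*I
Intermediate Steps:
m = 22 (m = 2*11 = 22)
I(P) = -14 (I(P) = -6 - 8 = -14)
t(s) = 8*s**3 (t(s) = (2*s)**2*(2*s) = (4*s**2)*(2*s) = 8*s**3)
R(U) = -4*sqrt(6 + U)/195 (R(U) = 4*(sqrt(U + 6)/(-195)) = 4*(sqrt(6 + U)*(-1/195)) = 4*(-sqrt(6 + U)/195) = -4*sqrt(6 + U)/195)
k(t(0)) - R(I(-2)) = 64 - (-4)*sqrt(6 - 14)/195 = 64 - (-4)*sqrt(-8)/195 = 64 - (-4)*2*I*sqrt(2)/195 = 64 - (-8)*I*sqrt(2)/195 = 64 + 8*I*sqrt(2)/195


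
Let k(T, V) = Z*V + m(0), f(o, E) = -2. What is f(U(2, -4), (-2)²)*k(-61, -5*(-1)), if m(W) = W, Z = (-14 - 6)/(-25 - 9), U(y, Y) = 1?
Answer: -100/17 ≈ -5.8824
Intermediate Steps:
Z = 10/17 (Z = -20/(-34) = -20*(-1/34) = 10/17 ≈ 0.58823)
k(T, V) = 10*V/17 (k(T, V) = 10*V/17 + 0 = 10*V/17)
f(U(2, -4), (-2)²)*k(-61, -5*(-1)) = -20*(-5*(-1))/17 = -20*5/17 = -2*50/17 = -100/17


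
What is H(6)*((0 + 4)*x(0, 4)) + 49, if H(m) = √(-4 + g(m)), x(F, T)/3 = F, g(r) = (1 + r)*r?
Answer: 49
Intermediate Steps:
g(r) = r*(1 + r)
x(F, T) = 3*F
H(m) = √(-4 + m*(1 + m))
H(6)*((0 + 4)*x(0, 4)) + 49 = √(-4 + 6*(1 + 6))*((0 + 4)*(3*0)) + 49 = √(-4 + 6*7)*(4*0) + 49 = √(-4 + 42)*0 + 49 = √38*0 + 49 = 0 + 49 = 49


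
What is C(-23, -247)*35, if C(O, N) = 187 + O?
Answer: 5740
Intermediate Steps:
C(-23, -247)*35 = (187 - 23)*35 = 164*35 = 5740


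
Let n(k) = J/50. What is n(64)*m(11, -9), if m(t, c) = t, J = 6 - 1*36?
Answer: -33/5 ≈ -6.6000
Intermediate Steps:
J = -30 (J = 6 - 36 = -30)
n(k) = -3/5 (n(k) = -30/50 = -30*1/50 = -3/5)
n(64)*m(11, -9) = -3/5*11 = -33/5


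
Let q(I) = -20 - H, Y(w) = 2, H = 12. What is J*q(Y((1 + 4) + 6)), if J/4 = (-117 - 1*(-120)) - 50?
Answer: 6016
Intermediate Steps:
J = -188 (J = 4*((-117 - 1*(-120)) - 50) = 4*((-117 + 120) - 50) = 4*(3 - 50) = 4*(-47) = -188)
q(I) = -32 (q(I) = -20 - 1*12 = -20 - 12 = -32)
J*q(Y((1 + 4) + 6)) = -188*(-32) = 6016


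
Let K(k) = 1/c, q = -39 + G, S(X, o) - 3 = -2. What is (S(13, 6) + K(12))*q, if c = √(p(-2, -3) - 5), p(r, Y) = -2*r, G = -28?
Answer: -67 + 67*I ≈ -67.0 + 67.0*I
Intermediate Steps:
S(X, o) = 1 (S(X, o) = 3 - 2 = 1)
c = I (c = √(-2*(-2) - 5) = √(4 - 5) = √(-1) = I ≈ 1.0*I)
q = -67 (q = -39 - 28 = -67)
K(k) = -I (K(k) = 1/I = -I)
(S(13, 6) + K(12))*q = (1 - I)*(-67) = -67 + 67*I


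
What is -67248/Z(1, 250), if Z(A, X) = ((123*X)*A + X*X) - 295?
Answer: -22416/30985 ≈ -0.72345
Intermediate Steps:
Z(A, X) = -295 + X**2 + 123*A*X (Z(A, X) = (123*A*X + X**2) - 295 = (X**2 + 123*A*X) - 295 = -295 + X**2 + 123*A*X)
-67248/Z(1, 250) = -67248/(-295 + 250**2 + 123*1*250) = -67248/(-295 + 62500 + 30750) = -67248/92955 = -67248*1/92955 = -22416/30985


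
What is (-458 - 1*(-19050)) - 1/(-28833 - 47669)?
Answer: 1422325185/76502 ≈ 18592.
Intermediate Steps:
(-458 - 1*(-19050)) - 1/(-28833 - 47669) = (-458 + 19050) - 1/(-76502) = 18592 - 1*(-1/76502) = 18592 + 1/76502 = 1422325185/76502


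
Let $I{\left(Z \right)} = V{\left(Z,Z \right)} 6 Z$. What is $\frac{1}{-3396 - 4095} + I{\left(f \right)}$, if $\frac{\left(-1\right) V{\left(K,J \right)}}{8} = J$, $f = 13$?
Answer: $- \frac{60766993}{7491} \approx -8112.0$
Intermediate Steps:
$V{\left(K,J \right)} = - 8 J$
$I{\left(Z \right)} = - 48 Z^{2}$ ($I{\left(Z \right)} = - 8 Z 6 Z = - 48 Z Z = - 48 Z^{2}$)
$\frac{1}{-3396 - 4095} + I{\left(f \right)} = \frac{1}{-3396 - 4095} - 48 \cdot 13^{2} = \frac{1}{-7491} - 8112 = - \frac{1}{7491} - 8112 = - \frac{60766993}{7491}$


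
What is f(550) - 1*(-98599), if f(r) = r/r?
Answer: 98600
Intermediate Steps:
f(r) = 1
f(550) - 1*(-98599) = 1 - 1*(-98599) = 1 + 98599 = 98600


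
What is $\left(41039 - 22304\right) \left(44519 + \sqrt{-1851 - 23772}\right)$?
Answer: $834063465 + 56205 i \sqrt{2847} \approx 8.3406 \cdot 10^{8} + 2.9989 \cdot 10^{6} i$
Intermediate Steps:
$\left(41039 - 22304\right) \left(44519 + \sqrt{-1851 - 23772}\right) = 18735 \left(44519 + \sqrt{-25623}\right) = 18735 \left(44519 + 3 i \sqrt{2847}\right) = 834063465 + 56205 i \sqrt{2847}$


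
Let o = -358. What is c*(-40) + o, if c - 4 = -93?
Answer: 3202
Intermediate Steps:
c = -89 (c = 4 - 93 = -89)
c*(-40) + o = -89*(-40) - 358 = 3560 - 358 = 3202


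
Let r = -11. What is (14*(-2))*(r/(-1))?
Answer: -308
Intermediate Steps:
(14*(-2))*(r/(-1)) = (14*(-2))*(-11/(-1)) = -(-308)*(-1) = -28*11 = -308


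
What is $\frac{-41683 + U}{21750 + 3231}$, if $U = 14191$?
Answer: $- \frac{9164}{8327} \approx -1.1005$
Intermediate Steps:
$\frac{-41683 + U}{21750 + 3231} = \frac{-41683 + 14191}{21750 + 3231} = - \frac{27492}{24981} = \left(-27492\right) \frac{1}{24981} = - \frac{9164}{8327}$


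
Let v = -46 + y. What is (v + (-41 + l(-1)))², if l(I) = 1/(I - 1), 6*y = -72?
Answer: 39601/4 ≈ 9900.3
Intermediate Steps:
y = -12 (y = (⅙)*(-72) = -12)
v = -58 (v = -46 - 12 = -58)
l(I) = 1/(-1 + I)
(v + (-41 + l(-1)))² = (-58 + (-41 + 1/(-1 - 1)))² = (-58 + (-41 + 1/(-2)))² = (-58 + (-41 - ½))² = (-58 - 83/2)² = (-199/2)² = 39601/4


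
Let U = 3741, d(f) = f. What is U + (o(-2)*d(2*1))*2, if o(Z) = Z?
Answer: 3733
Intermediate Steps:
U + (o(-2)*d(2*1))*2 = 3741 - 4*2 = 3741 - 8 = 3733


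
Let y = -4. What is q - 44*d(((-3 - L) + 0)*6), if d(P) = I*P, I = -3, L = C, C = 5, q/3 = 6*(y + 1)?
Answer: -6390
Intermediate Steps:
q = -54 (q = 3*(6*(-4 + 1)) = 3*(6*(-3)) = 3*(-18) = -54)
L = 5
d(P) = -3*P
q - 44*d(((-3 - L) + 0)*6) = -54 - (-132)*((-3 - 1*5) + 0)*6 = -54 - (-132)*((-3 - 5) + 0)*6 = -54 - (-132)*(-8 + 0)*6 = -54 - (-132)*(-8*6) = -54 - (-132)*(-48) = -54 - 44*144 = -54 - 6336 = -6390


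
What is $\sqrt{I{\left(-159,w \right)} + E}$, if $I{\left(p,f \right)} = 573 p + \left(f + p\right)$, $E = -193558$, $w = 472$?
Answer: $8 i \sqrt{4443} \approx 533.25 i$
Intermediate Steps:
$I{\left(p,f \right)} = f + 574 p$
$\sqrt{I{\left(-159,w \right)} + E} = \sqrt{\left(472 + 574 \left(-159\right)\right) - 193558} = \sqrt{\left(472 - 91266\right) - 193558} = \sqrt{-90794 - 193558} = \sqrt{-284352} = 8 i \sqrt{4443}$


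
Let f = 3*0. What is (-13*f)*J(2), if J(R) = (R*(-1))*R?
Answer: 0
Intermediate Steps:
J(R) = -R² (J(R) = (-R)*R = -R²)
f = 0
(-13*f)*J(2) = (-13*0)*(-1*2²) = 0*(-1*4) = 0*(-4) = 0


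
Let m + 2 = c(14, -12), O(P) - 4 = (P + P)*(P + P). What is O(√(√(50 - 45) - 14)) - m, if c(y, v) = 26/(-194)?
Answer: -4837/97 + 4*√5 ≈ -40.922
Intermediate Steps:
O(P) = 4 + 4*P² (O(P) = 4 + (P + P)*(P + P) = 4 + (2*P)*(2*P) = 4 + 4*P²)
c(y, v) = -13/97 (c(y, v) = 26*(-1/194) = -13/97)
m = -207/97 (m = -2 - 13/97 = -207/97 ≈ -2.1340)
O(√(√(50 - 45) - 14)) - m = (4 + 4*(√(√(50 - 45) - 14))²) - 1*(-207/97) = (4 + 4*(√(√5 - 14))²) + 207/97 = (4 + 4*(√(-14 + √5))²) + 207/97 = (4 + 4*(-14 + √5)) + 207/97 = (4 + (-56 + 4*√5)) + 207/97 = (-52 + 4*√5) + 207/97 = -4837/97 + 4*√5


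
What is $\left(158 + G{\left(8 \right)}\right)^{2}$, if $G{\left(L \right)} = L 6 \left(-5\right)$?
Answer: $6724$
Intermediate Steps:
$G{\left(L \right)} = - 30 L$ ($G{\left(L \right)} = 6 L \left(-5\right) = - 30 L$)
$\left(158 + G{\left(8 \right)}\right)^{2} = \left(158 - 240\right)^{2} = \left(-82\right)^{2} = 6724$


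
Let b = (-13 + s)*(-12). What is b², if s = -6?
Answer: 51984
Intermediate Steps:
b = 228 (b = (-13 - 6)*(-12) = -19*(-12) = 228)
b² = 228² = 51984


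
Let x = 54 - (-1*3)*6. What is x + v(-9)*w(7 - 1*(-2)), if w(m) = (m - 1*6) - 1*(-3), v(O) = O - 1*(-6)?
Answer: 54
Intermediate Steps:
v(O) = 6 + O (v(O) = O + 6 = 6 + O)
x = 72 (x = 54 - (-3)*6 = 54 - 1*(-18) = 54 + 18 = 72)
w(m) = -3 + m (w(m) = (m - 6) + 3 = (-6 + m) + 3 = -3 + m)
x + v(-9)*w(7 - 1*(-2)) = 72 + (6 - 9)*(-3 + (7 - 1*(-2))) = 72 - 3*(-3 + (7 + 2)) = 72 - 3*(-3 + 9) = 72 - 3*6 = 72 - 18 = 54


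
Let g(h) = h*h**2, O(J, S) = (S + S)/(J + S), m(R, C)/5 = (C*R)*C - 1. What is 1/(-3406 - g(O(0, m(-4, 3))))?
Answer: -1/3414 ≈ -0.00029291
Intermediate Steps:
m(R, C) = -5 + 5*R*C**2 (m(R, C) = 5*((C*R)*C - 1) = 5*(R*C**2 - 1) = 5*(-1 + R*C**2) = -5 + 5*R*C**2)
O(J, S) = 2*S/(J + S) (O(J, S) = (2*S)/(J + S) = 2*S/(J + S))
g(h) = h**3
1/(-3406 - g(O(0, m(-4, 3)))) = 1/(-3406 - (2*(-5 + 5*(-4)*3**2)/(0 + (-5 + 5*(-4)*3**2)))**3) = 1/(-3406 - (2*(-5 + 5*(-4)*9)/(0 + (-5 + 5*(-4)*9)))**3) = 1/(-3406 - (2*(-5 - 180)/(0 + (-5 - 180)))**3) = 1/(-3406 - (2*(-185)/(0 - 185))**3) = 1/(-3406 - (2*(-185)/(-185))**3) = 1/(-3406 - (2*(-185)*(-1/185))**3) = 1/(-3406 - 1*2**3) = 1/(-3406 - 1*8) = 1/(-3406 - 8) = 1/(-3414) = -1/3414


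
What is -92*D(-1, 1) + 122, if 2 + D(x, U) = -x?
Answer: 214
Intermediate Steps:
D(x, U) = -2 - x
-92*D(-1, 1) + 122 = -92*(-2 - 1*(-1)) + 122 = -92*(-2 + 1) + 122 = -92*(-1) + 122 = 92 + 122 = 214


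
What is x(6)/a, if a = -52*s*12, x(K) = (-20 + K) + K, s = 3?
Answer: 1/234 ≈ 0.0042735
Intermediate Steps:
x(K) = -20 + 2*K
a = -1872 (a = -156*12 = -52*36 = -1872)
x(6)/a = (-20 + 2*6)/(-1872) = (-20 + 12)*(-1/1872) = -8*(-1/1872) = 1/234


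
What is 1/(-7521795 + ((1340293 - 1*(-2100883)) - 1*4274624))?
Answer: -1/8355243 ≈ -1.1969e-7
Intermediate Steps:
1/(-7521795 + ((1340293 - 1*(-2100883)) - 1*4274624)) = 1/(-7521795 + ((1340293 + 2100883) - 4274624)) = 1/(-7521795 + (3441176 - 4274624)) = 1/(-7521795 - 833448) = 1/(-8355243) = -1/8355243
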